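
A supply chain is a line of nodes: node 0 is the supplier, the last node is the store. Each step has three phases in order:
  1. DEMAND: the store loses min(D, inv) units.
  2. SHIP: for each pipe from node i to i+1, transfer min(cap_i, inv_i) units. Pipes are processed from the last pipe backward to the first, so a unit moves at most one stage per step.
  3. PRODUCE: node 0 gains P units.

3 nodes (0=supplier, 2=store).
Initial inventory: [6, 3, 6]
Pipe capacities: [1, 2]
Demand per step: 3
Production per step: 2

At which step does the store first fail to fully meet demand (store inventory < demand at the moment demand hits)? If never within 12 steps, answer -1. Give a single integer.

Step 1: demand=3,sold=3 ship[1->2]=2 ship[0->1]=1 prod=2 -> [7 2 5]
Step 2: demand=3,sold=3 ship[1->2]=2 ship[0->1]=1 prod=2 -> [8 1 4]
Step 3: demand=3,sold=3 ship[1->2]=1 ship[0->1]=1 prod=2 -> [9 1 2]
Step 4: demand=3,sold=2 ship[1->2]=1 ship[0->1]=1 prod=2 -> [10 1 1]
Step 5: demand=3,sold=1 ship[1->2]=1 ship[0->1]=1 prod=2 -> [11 1 1]
Step 6: demand=3,sold=1 ship[1->2]=1 ship[0->1]=1 prod=2 -> [12 1 1]
Step 7: demand=3,sold=1 ship[1->2]=1 ship[0->1]=1 prod=2 -> [13 1 1]
Step 8: demand=3,sold=1 ship[1->2]=1 ship[0->1]=1 prod=2 -> [14 1 1]
Step 9: demand=3,sold=1 ship[1->2]=1 ship[0->1]=1 prod=2 -> [15 1 1]
Step 10: demand=3,sold=1 ship[1->2]=1 ship[0->1]=1 prod=2 -> [16 1 1]
Step 11: demand=3,sold=1 ship[1->2]=1 ship[0->1]=1 prod=2 -> [17 1 1]
Step 12: demand=3,sold=1 ship[1->2]=1 ship[0->1]=1 prod=2 -> [18 1 1]
First stockout at step 4

4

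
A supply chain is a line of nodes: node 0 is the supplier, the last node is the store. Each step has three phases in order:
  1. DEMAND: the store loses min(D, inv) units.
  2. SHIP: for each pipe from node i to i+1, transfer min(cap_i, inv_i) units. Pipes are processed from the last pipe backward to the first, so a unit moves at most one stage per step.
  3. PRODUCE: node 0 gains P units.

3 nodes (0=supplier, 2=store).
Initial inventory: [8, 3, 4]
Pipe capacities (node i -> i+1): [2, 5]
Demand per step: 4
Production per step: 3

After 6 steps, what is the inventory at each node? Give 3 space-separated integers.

Step 1: demand=4,sold=4 ship[1->2]=3 ship[0->1]=2 prod=3 -> inv=[9 2 3]
Step 2: demand=4,sold=3 ship[1->2]=2 ship[0->1]=2 prod=3 -> inv=[10 2 2]
Step 3: demand=4,sold=2 ship[1->2]=2 ship[0->1]=2 prod=3 -> inv=[11 2 2]
Step 4: demand=4,sold=2 ship[1->2]=2 ship[0->1]=2 prod=3 -> inv=[12 2 2]
Step 5: demand=4,sold=2 ship[1->2]=2 ship[0->1]=2 prod=3 -> inv=[13 2 2]
Step 6: demand=4,sold=2 ship[1->2]=2 ship[0->1]=2 prod=3 -> inv=[14 2 2]

14 2 2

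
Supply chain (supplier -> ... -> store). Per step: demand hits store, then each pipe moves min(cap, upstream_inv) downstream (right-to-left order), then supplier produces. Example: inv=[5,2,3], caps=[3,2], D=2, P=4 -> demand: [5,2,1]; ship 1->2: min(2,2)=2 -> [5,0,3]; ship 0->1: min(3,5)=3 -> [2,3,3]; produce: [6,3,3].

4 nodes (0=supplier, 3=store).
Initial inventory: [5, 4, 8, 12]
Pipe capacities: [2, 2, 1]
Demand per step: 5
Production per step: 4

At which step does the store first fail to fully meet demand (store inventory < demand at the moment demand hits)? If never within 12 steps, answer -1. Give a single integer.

Step 1: demand=5,sold=5 ship[2->3]=1 ship[1->2]=2 ship[0->1]=2 prod=4 -> [7 4 9 8]
Step 2: demand=5,sold=5 ship[2->3]=1 ship[1->2]=2 ship[0->1]=2 prod=4 -> [9 4 10 4]
Step 3: demand=5,sold=4 ship[2->3]=1 ship[1->2]=2 ship[0->1]=2 prod=4 -> [11 4 11 1]
Step 4: demand=5,sold=1 ship[2->3]=1 ship[1->2]=2 ship[0->1]=2 prod=4 -> [13 4 12 1]
Step 5: demand=5,sold=1 ship[2->3]=1 ship[1->2]=2 ship[0->1]=2 prod=4 -> [15 4 13 1]
Step 6: demand=5,sold=1 ship[2->3]=1 ship[1->2]=2 ship[0->1]=2 prod=4 -> [17 4 14 1]
Step 7: demand=5,sold=1 ship[2->3]=1 ship[1->2]=2 ship[0->1]=2 prod=4 -> [19 4 15 1]
Step 8: demand=5,sold=1 ship[2->3]=1 ship[1->2]=2 ship[0->1]=2 prod=4 -> [21 4 16 1]
Step 9: demand=5,sold=1 ship[2->3]=1 ship[1->2]=2 ship[0->1]=2 prod=4 -> [23 4 17 1]
Step 10: demand=5,sold=1 ship[2->3]=1 ship[1->2]=2 ship[0->1]=2 prod=4 -> [25 4 18 1]
Step 11: demand=5,sold=1 ship[2->3]=1 ship[1->2]=2 ship[0->1]=2 prod=4 -> [27 4 19 1]
Step 12: demand=5,sold=1 ship[2->3]=1 ship[1->2]=2 ship[0->1]=2 prod=4 -> [29 4 20 1]
First stockout at step 3

3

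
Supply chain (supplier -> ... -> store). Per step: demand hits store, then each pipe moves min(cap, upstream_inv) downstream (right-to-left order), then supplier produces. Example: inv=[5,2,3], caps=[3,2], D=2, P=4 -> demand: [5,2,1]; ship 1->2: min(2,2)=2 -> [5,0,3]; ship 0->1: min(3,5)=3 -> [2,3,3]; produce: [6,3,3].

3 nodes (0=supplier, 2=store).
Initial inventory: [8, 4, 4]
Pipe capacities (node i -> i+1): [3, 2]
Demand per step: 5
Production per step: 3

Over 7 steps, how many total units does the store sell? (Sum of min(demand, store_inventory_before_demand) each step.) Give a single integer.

Step 1: sold=4 (running total=4) -> [8 5 2]
Step 2: sold=2 (running total=6) -> [8 6 2]
Step 3: sold=2 (running total=8) -> [8 7 2]
Step 4: sold=2 (running total=10) -> [8 8 2]
Step 5: sold=2 (running total=12) -> [8 9 2]
Step 6: sold=2 (running total=14) -> [8 10 2]
Step 7: sold=2 (running total=16) -> [8 11 2]

Answer: 16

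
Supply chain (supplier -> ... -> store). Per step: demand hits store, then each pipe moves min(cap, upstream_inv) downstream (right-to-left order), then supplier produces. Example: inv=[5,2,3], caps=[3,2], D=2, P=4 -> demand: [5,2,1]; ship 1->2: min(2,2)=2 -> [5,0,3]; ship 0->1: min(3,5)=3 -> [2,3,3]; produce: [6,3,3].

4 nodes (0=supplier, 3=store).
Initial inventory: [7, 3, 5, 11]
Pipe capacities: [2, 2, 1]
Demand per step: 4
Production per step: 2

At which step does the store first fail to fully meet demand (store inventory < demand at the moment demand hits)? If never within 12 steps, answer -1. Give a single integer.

Step 1: demand=4,sold=4 ship[2->3]=1 ship[1->2]=2 ship[0->1]=2 prod=2 -> [7 3 6 8]
Step 2: demand=4,sold=4 ship[2->3]=1 ship[1->2]=2 ship[0->1]=2 prod=2 -> [7 3 7 5]
Step 3: demand=4,sold=4 ship[2->3]=1 ship[1->2]=2 ship[0->1]=2 prod=2 -> [7 3 8 2]
Step 4: demand=4,sold=2 ship[2->3]=1 ship[1->2]=2 ship[0->1]=2 prod=2 -> [7 3 9 1]
Step 5: demand=4,sold=1 ship[2->3]=1 ship[1->2]=2 ship[0->1]=2 prod=2 -> [7 3 10 1]
Step 6: demand=4,sold=1 ship[2->3]=1 ship[1->2]=2 ship[0->1]=2 prod=2 -> [7 3 11 1]
Step 7: demand=4,sold=1 ship[2->3]=1 ship[1->2]=2 ship[0->1]=2 prod=2 -> [7 3 12 1]
Step 8: demand=4,sold=1 ship[2->3]=1 ship[1->2]=2 ship[0->1]=2 prod=2 -> [7 3 13 1]
Step 9: demand=4,sold=1 ship[2->3]=1 ship[1->2]=2 ship[0->1]=2 prod=2 -> [7 3 14 1]
Step 10: demand=4,sold=1 ship[2->3]=1 ship[1->2]=2 ship[0->1]=2 prod=2 -> [7 3 15 1]
Step 11: demand=4,sold=1 ship[2->3]=1 ship[1->2]=2 ship[0->1]=2 prod=2 -> [7 3 16 1]
Step 12: demand=4,sold=1 ship[2->3]=1 ship[1->2]=2 ship[0->1]=2 prod=2 -> [7 3 17 1]
First stockout at step 4

4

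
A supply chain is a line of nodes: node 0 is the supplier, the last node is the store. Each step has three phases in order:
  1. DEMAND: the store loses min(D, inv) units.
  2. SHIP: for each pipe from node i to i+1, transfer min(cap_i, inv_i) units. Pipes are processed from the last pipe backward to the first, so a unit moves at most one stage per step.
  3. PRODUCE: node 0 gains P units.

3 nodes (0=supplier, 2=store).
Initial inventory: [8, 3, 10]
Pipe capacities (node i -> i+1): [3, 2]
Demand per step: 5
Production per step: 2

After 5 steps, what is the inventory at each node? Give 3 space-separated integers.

Step 1: demand=5,sold=5 ship[1->2]=2 ship[0->1]=3 prod=2 -> inv=[7 4 7]
Step 2: demand=5,sold=5 ship[1->2]=2 ship[0->1]=3 prod=2 -> inv=[6 5 4]
Step 3: demand=5,sold=4 ship[1->2]=2 ship[0->1]=3 prod=2 -> inv=[5 6 2]
Step 4: demand=5,sold=2 ship[1->2]=2 ship[0->1]=3 prod=2 -> inv=[4 7 2]
Step 5: demand=5,sold=2 ship[1->2]=2 ship[0->1]=3 prod=2 -> inv=[3 8 2]

3 8 2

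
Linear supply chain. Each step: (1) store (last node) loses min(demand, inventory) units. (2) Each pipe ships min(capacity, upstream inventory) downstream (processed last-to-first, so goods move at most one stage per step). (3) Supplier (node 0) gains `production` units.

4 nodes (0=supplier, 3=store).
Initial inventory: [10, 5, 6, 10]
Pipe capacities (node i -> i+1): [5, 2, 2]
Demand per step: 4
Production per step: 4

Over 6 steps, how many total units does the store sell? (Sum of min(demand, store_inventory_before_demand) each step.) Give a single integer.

Answer: 20

Derivation:
Step 1: sold=4 (running total=4) -> [9 8 6 8]
Step 2: sold=4 (running total=8) -> [8 11 6 6]
Step 3: sold=4 (running total=12) -> [7 14 6 4]
Step 4: sold=4 (running total=16) -> [6 17 6 2]
Step 5: sold=2 (running total=18) -> [5 20 6 2]
Step 6: sold=2 (running total=20) -> [4 23 6 2]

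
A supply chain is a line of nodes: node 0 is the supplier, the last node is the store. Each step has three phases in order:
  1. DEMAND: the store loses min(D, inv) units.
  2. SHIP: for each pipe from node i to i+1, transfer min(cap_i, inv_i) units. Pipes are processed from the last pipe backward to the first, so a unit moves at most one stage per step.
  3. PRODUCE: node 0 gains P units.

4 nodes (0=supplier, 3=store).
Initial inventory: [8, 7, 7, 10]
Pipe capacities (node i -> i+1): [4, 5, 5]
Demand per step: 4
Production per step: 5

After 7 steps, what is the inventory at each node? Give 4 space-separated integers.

Step 1: demand=4,sold=4 ship[2->3]=5 ship[1->2]=5 ship[0->1]=4 prod=5 -> inv=[9 6 7 11]
Step 2: demand=4,sold=4 ship[2->3]=5 ship[1->2]=5 ship[0->1]=4 prod=5 -> inv=[10 5 7 12]
Step 3: demand=4,sold=4 ship[2->3]=5 ship[1->2]=5 ship[0->1]=4 prod=5 -> inv=[11 4 7 13]
Step 4: demand=4,sold=4 ship[2->3]=5 ship[1->2]=4 ship[0->1]=4 prod=5 -> inv=[12 4 6 14]
Step 5: demand=4,sold=4 ship[2->3]=5 ship[1->2]=4 ship[0->1]=4 prod=5 -> inv=[13 4 5 15]
Step 6: demand=4,sold=4 ship[2->3]=5 ship[1->2]=4 ship[0->1]=4 prod=5 -> inv=[14 4 4 16]
Step 7: demand=4,sold=4 ship[2->3]=4 ship[1->2]=4 ship[0->1]=4 prod=5 -> inv=[15 4 4 16]

15 4 4 16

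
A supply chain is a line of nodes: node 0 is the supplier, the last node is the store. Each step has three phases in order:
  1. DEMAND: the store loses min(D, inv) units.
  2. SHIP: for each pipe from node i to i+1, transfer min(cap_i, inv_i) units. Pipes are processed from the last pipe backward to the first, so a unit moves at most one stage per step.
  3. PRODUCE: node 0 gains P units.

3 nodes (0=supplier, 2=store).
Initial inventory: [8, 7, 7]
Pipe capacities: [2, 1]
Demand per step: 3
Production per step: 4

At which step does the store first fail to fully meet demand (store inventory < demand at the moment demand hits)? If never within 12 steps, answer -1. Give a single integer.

Step 1: demand=3,sold=3 ship[1->2]=1 ship[0->1]=2 prod=4 -> [10 8 5]
Step 2: demand=3,sold=3 ship[1->2]=1 ship[0->1]=2 prod=4 -> [12 9 3]
Step 3: demand=3,sold=3 ship[1->2]=1 ship[0->1]=2 prod=4 -> [14 10 1]
Step 4: demand=3,sold=1 ship[1->2]=1 ship[0->1]=2 prod=4 -> [16 11 1]
Step 5: demand=3,sold=1 ship[1->2]=1 ship[0->1]=2 prod=4 -> [18 12 1]
Step 6: demand=3,sold=1 ship[1->2]=1 ship[0->1]=2 prod=4 -> [20 13 1]
Step 7: demand=3,sold=1 ship[1->2]=1 ship[0->1]=2 prod=4 -> [22 14 1]
Step 8: demand=3,sold=1 ship[1->2]=1 ship[0->1]=2 prod=4 -> [24 15 1]
Step 9: demand=3,sold=1 ship[1->2]=1 ship[0->1]=2 prod=4 -> [26 16 1]
Step 10: demand=3,sold=1 ship[1->2]=1 ship[0->1]=2 prod=4 -> [28 17 1]
Step 11: demand=3,sold=1 ship[1->2]=1 ship[0->1]=2 prod=4 -> [30 18 1]
Step 12: demand=3,sold=1 ship[1->2]=1 ship[0->1]=2 prod=4 -> [32 19 1]
First stockout at step 4

4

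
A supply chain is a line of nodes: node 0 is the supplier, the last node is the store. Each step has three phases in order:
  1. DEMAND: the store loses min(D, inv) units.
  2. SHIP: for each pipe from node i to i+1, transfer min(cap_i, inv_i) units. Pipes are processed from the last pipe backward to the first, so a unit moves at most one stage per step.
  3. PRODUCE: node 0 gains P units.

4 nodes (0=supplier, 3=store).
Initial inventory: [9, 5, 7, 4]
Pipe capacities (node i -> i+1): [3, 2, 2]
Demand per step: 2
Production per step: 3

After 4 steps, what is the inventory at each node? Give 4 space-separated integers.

Step 1: demand=2,sold=2 ship[2->3]=2 ship[1->2]=2 ship[0->1]=3 prod=3 -> inv=[9 6 7 4]
Step 2: demand=2,sold=2 ship[2->3]=2 ship[1->2]=2 ship[0->1]=3 prod=3 -> inv=[9 7 7 4]
Step 3: demand=2,sold=2 ship[2->3]=2 ship[1->2]=2 ship[0->1]=3 prod=3 -> inv=[9 8 7 4]
Step 4: demand=2,sold=2 ship[2->3]=2 ship[1->2]=2 ship[0->1]=3 prod=3 -> inv=[9 9 7 4]

9 9 7 4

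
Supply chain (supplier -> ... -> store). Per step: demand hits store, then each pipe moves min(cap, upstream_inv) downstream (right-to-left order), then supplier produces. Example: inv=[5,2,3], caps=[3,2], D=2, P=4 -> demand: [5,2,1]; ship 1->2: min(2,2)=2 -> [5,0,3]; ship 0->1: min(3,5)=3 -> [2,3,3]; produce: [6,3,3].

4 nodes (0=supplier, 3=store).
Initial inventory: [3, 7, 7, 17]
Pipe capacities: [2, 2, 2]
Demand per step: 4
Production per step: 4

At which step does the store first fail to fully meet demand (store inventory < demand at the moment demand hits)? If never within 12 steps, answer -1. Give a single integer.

Step 1: demand=4,sold=4 ship[2->3]=2 ship[1->2]=2 ship[0->1]=2 prod=4 -> [5 7 7 15]
Step 2: demand=4,sold=4 ship[2->3]=2 ship[1->2]=2 ship[0->1]=2 prod=4 -> [7 7 7 13]
Step 3: demand=4,sold=4 ship[2->3]=2 ship[1->2]=2 ship[0->1]=2 prod=4 -> [9 7 7 11]
Step 4: demand=4,sold=4 ship[2->3]=2 ship[1->2]=2 ship[0->1]=2 prod=4 -> [11 7 7 9]
Step 5: demand=4,sold=4 ship[2->3]=2 ship[1->2]=2 ship[0->1]=2 prod=4 -> [13 7 7 7]
Step 6: demand=4,sold=4 ship[2->3]=2 ship[1->2]=2 ship[0->1]=2 prod=4 -> [15 7 7 5]
Step 7: demand=4,sold=4 ship[2->3]=2 ship[1->2]=2 ship[0->1]=2 prod=4 -> [17 7 7 3]
Step 8: demand=4,sold=3 ship[2->3]=2 ship[1->2]=2 ship[0->1]=2 prod=4 -> [19 7 7 2]
Step 9: demand=4,sold=2 ship[2->3]=2 ship[1->2]=2 ship[0->1]=2 prod=4 -> [21 7 7 2]
Step 10: demand=4,sold=2 ship[2->3]=2 ship[1->2]=2 ship[0->1]=2 prod=4 -> [23 7 7 2]
Step 11: demand=4,sold=2 ship[2->3]=2 ship[1->2]=2 ship[0->1]=2 prod=4 -> [25 7 7 2]
Step 12: demand=4,sold=2 ship[2->3]=2 ship[1->2]=2 ship[0->1]=2 prod=4 -> [27 7 7 2]
First stockout at step 8

8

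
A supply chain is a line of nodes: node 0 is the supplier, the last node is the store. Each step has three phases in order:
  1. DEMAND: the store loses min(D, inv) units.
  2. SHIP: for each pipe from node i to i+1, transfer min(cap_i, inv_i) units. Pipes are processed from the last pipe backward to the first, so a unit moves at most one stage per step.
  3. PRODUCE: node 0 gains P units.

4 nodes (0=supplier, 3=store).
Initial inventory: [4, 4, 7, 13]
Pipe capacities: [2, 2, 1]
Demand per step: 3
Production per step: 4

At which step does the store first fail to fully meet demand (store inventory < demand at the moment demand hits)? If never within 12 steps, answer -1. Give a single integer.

Step 1: demand=3,sold=3 ship[2->3]=1 ship[1->2]=2 ship[0->1]=2 prod=4 -> [6 4 8 11]
Step 2: demand=3,sold=3 ship[2->3]=1 ship[1->2]=2 ship[0->1]=2 prod=4 -> [8 4 9 9]
Step 3: demand=3,sold=3 ship[2->3]=1 ship[1->2]=2 ship[0->1]=2 prod=4 -> [10 4 10 7]
Step 4: demand=3,sold=3 ship[2->3]=1 ship[1->2]=2 ship[0->1]=2 prod=4 -> [12 4 11 5]
Step 5: demand=3,sold=3 ship[2->3]=1 ship[1->2]=2 ship[0->1]=2 prod=4 -> [14 4 12 3]
Step 6: demand=3,sold=3 ship[2->3]=1 ship[1->2]=2 ship[0->1]=2 prod=4 -> [16 4 13 1]
Step 7: demand=3,sold=1 ship[2->3]=1 ship[1->2]=2 ship[0->1]=2 prod=4 -> [18 4 14 1]
Step 8: demand=3,sold=1 ship[2->3]=1 ship[1->2]=2 ship[0->1]=2 prod=4 -> [20 4 15 1]
Step 9: demand=3,sold=1 ship[2->3]=1 ship[1->2]=2 ship[0->1]=2 prod=4 -> [22 4 16 1]
Step 10: demand=3,sold=1 ship[2->3]=1 ship[1->2]=2 ship[0->1]=2 prod=4 -> [24 4 17 1]
Step 11: demand=3,sold=1 ship[2->3]=1 ship[1->2]=2 ship[0->1]=2 prod=4 -> [26 4 18 1]
Step 12: demand=3,sold=1 ship[2->3]=1 ship[1->2]=2 ship[0->1]=2 prod=4 -> [28 4 19 1]
First stockout at step 7

7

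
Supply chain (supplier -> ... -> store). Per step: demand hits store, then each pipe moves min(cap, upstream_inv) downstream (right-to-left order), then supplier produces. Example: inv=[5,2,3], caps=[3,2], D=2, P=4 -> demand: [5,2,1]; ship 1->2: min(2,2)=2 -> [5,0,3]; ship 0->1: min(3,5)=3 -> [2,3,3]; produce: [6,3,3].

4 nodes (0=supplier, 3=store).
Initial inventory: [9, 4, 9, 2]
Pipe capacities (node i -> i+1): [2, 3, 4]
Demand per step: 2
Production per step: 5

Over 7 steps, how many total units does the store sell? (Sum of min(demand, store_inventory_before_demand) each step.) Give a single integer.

Answer: 14

Derivation:
Step 1: sold=2 (running total=2) -> [12 3 8 4]
Step 2: sold=2 (running total=4) -> [15 2 7 6]
Step 3: sold=2 (running total=6) -> [18 2 5 8]
Step 4: sold=2 (running total=8) -> [21 2 3 10]
Step 5: sold=2 (running total=10) -> [24 2 2 11]
Step 6: sold=2 (running total=12) -> [27 2 2 11]
Step 7: sold=2 (running total=14) -> [30 2 2 11]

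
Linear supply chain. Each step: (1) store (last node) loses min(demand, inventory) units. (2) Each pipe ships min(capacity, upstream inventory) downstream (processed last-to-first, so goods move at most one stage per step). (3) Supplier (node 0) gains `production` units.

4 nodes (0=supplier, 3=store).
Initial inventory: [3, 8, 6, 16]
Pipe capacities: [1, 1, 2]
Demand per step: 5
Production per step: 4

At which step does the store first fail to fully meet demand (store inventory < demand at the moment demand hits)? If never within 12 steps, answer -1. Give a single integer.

Step 1: demand=5,sold=5 ship[2->3]=2 ship[1->2]=1 ship[0->1]=1 prod=4 -> [6 8 5 13]
Step 2: demand=5,sold=5 ship[2->3]=2 ship[1->2]=1 ship[0->1]=1 prod=4 -> [9 8 4 10]
Step 3: demand=5,sold=5 ship[2->3]=2 ship[1->2]=1 ship[0->1]=1 prod=4 -> [12 8 3 7]
Step 4: demand=5,sold=5 ship[2->3]=2 ship[1->2]=1 ship[0->1]=1 prod=4 -> [15 8 2 4]
Step 5: demand=5,sold=4 ship[2->3]=2 ship[1->2]=1 ship[0->1]=1 prod=4 -> [18 8 1 2]
Step 6: demand=5,sold=2 ship[2->3]=1 ship[1->2]=1 ship[0->1]=1 prod=4 -> [21 8 1 1]
Step 7: demand=5,sold=1 ship[2->3]=1 ship[1->2]=1 ship[0->1]=1 prod=4 -> [24 8 1 1]
Step 8: demand=5,sold=1 ship[2->3]=1 ship[1->2]=1 ship[0->1]=1 prod=4 -> [27 8 1 1]
Step 9: demand=5,sold=1 ship[2->3]=1 ship[1->2]=1 ship[0->1]=1 prod=4 -> [30 8 1 1]
Step 10: demand=5,sold=1 ship[2->3]=1 ship[1->2]=1 ship[0->1]=1 prod=4 -> [33 8 1 1]
Step 11: demand=5,sold=1 ship[2->3]=1 ship[1->2]=1 ship[0->1]=1 prod=4 -> [36 8 1 1]
Step 12: demand=5,sold=1 ship[2->3]=1 ship[1->2]=1 ship[0->1]=1 prod=4 -> [39 8 1 1]
First stockout at step 5

5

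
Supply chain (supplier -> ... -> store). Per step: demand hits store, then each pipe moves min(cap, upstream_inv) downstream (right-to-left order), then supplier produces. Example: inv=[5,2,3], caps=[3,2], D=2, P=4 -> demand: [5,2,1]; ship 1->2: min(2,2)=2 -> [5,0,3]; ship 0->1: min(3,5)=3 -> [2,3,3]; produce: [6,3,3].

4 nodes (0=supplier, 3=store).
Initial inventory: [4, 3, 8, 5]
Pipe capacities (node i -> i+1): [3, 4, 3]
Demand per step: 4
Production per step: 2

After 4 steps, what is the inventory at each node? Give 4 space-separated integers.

Step 1: demand=4,sold=4 ship[2->3]=3 ship[1->2]=3 ship[0->1]=3 prod=2 -> inv=[3 3 8 4]
Step 2: demand=4,sold=4 ship[2->3]=3 ship[1->2]=3 ship[0->1]=3 prod=2 -> inv=[2 3 8 3]
Step 3: demand=4,sold=3 ship[2->3]=3 ship[1->2]=3 ship[0->1]=2 prod=2 -> inv=[2 2 8 3]
Step 4: demand=4,sold=3 ship[2->3]=3 ship[1->2]=2 ship[0->1]=2 prod=2 -> inv=[2 2 7 3]

2 2 7 3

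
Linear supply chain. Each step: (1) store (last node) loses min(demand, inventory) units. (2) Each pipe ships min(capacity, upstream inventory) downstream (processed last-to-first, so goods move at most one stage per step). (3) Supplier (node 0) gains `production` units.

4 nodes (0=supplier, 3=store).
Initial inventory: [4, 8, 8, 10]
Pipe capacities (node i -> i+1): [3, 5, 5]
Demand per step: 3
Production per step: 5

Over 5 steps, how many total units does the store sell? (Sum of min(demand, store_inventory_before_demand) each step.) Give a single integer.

Answer: 15

Derivation:
Step 1: sold=3 (running total=3) -> [6 6 8 12]
Step 2: sold=3 (running total=6) -> [8 4 8 14]
Step 3: sold=3 (running total=9) -> [10 3 7 16]
Step 4: sold=3 (running total=12) -> [12 3 5 18]
Step 5: sold=3 (running total=15) -> [14 3 3 20]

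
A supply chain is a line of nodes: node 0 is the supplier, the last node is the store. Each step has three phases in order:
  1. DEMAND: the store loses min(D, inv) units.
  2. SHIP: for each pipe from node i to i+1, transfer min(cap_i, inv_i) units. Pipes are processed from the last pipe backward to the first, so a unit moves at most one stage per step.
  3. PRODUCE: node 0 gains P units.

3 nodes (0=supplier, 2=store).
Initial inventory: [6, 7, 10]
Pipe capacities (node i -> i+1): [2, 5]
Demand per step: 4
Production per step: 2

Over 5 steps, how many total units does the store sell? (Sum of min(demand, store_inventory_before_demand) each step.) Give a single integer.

Answer: 20

Derivation:
Step 1: sold=4 (running total=4) -> [6 4 11]
Step 2: sold=4 (running total=8) -> [6 2 11]
Step 3: sold=4 (running total=12) -> [6 2 9]
Step 4: sold=4 (running total=16) -> [6 2 7]
Step 5: sold=4 (running total=20) -> [6 2 5]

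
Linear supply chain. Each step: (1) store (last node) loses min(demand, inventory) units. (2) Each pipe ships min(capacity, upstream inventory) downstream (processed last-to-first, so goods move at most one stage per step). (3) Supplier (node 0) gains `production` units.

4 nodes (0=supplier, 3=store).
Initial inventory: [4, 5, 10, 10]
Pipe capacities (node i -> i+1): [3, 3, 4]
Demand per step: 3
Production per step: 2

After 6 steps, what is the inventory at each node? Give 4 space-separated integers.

Step 1: demand=3,sold=3 ship[2->3]=4 ship[1->2]=3 ship[0->1]=3 prod=2 -> inv=[3 5 9 11]
Step 2: demand=3,sold=3 ship[2->3]=4 ship[1->2]=3 ship[0->1]=3 prod=2 -> inv=[2 5 8 12]
Step 3: demand=3,sold=3 ship[2->3]=4 ship[1->2]=3 ship[0->1]=2 prod=2 -> inv=[2 4 7 13]
Step 4: demand=3,sold=3 ship[2->3]=4 ship[1->2]=3 ship[0->1]=2 prod=2 -> inv=[2 3 6 14]
Step 5: demand=3,sold=3 ship[2->3]=4 ship[1->2]=3 ship[0->1]=2 prod=2 -> inv=[2 2 5 15]
Step 6: demand=3,sold=3 ship[2->3]=4 ship[1->2]=2 ship[0->1]=2 prod=2 -> inv=[2 2 3 16]

2 2 3 16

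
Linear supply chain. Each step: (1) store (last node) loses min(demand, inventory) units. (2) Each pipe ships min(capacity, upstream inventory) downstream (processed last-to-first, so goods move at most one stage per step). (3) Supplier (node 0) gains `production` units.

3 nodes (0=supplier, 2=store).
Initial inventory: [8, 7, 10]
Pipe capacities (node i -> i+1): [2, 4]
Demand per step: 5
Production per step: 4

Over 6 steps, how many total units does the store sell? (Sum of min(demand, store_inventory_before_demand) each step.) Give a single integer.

Answer: 25

Derivation:
Step 1: sold=5 (running total=5) -> [10 5 9]
Step 2: sold=5 (running total=10) -> [12 3 8]
Step 3: sold=5 (running total=15) -> [14 2 6]
Step 4: sold=5 (running total=20) -> [16 2 3]
Step 5: sold=3 (running total=23) -> [18 2 2]
Step 6: sold=2 (running total=25) -> [20 2 2]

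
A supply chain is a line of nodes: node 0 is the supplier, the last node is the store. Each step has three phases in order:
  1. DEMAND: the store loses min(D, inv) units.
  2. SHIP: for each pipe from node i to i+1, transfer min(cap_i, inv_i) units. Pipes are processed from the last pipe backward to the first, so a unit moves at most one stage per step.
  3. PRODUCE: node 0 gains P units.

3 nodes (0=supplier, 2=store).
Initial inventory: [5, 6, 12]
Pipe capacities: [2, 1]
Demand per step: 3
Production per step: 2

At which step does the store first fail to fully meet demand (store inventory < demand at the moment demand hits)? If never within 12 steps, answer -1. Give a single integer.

Step 1: demand=3,sold=3 ship[1->2]=1 ship[0->1]=2 prod=2 -> [5 7 10]
Step 2: demand=3,sold=3 ship[1->2]=1 ship[0->1]=2 prod=2 -> [5 8 8]
Step 3: demand=3,sold=3 ship[1->2]=1 ship[0->1]=2 prod=2 -> [5 9 6]
Step 4: demand=3,sold=3 ship[1->2]=1 ship[0->1]=2 prod=2 -> [5 10 4]
Step 5: demand=3,sold=3 ship[1->2]=1 ship[0->1]=2 prod=2 -> [5 11 2]
Step 6: demand=3,sold=2 ship[1->2]=1 ship[0->1]=2 prod=2 -> [5 12 1]
Step 7: demand=3,sold=1 ship[1->2]=1 ship[0->1]=2 prod=2 -> [5 13 1]
Step 8: demand=3,sold=1 ship[1->2]=1 ship[0->1]=2 prod=2 -> [5 14 1]
Step 9: demand=3,sold=1 ship[1->2]=1 ship[0->1]=2 prod=2 -> [5 15 1]
Step 10: demand=3,sold=1 ship[1->2]=1 ship[0->1]=2 prod=2 -> [5 16 1]
Step 11: demand=3,sold=1 ship[1->2]=1 ship[0->1]=2 prod=2 -> [5 17 1]
Step 12: demand=3,sold=1 ship[1->2]=1 ship[0->1]=2 prod=2 -> [5 18 1]
First stockout at step 6

6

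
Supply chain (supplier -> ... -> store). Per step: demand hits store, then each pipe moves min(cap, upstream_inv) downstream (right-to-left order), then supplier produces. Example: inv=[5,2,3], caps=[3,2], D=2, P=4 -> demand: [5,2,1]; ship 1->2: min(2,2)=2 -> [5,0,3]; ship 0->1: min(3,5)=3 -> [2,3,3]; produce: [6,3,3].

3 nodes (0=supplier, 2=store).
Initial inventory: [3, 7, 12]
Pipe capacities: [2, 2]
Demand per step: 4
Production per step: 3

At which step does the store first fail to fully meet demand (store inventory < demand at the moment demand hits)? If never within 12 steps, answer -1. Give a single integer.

Step 1: demand=4,sold=4 ship[1->2]=2 ship[0->1]=2 prod=3 -> [4 7 10]
Step 2: demand=4,sold=4 ship[1->2]=2 ship[0->1]=2 prod=3 -> [5 7 8]
Step 3: demand=4,sold=4 ship[1->2]=2 ship[0->1]=2 prod=3 -> [6 7 6]
Step 4: demand=4,sold=4 ship[1->2]=2 ship[0->1]=2 prod=3 -> [7 7 4]
Step 5: demand=4,sold=4 ship[1->2]=2 ship[0->1]=2 prod=3 -> [8 7 2]
Step 6: demand=4,sold=2 ship[1->2]=2 ship[0->1]=2 prod=3 -> [9 7 2]
Step 7: demand=4,sold=2 ship[1->2]=2 ship[0->1]=2 prod=3 -> [10 7 2]
Step 8: demand=4,sold=2 ship[1->2]=2 ship[0->1]=2 prod=3 -> [11 7 2]
Step 9: demand=4,sold=2 ship[1->2]=2 ship[0->1]=2 prod=3 -> [12 7 2]
Step 10: demand=4,sold=2 ship[1->2]=2 ship[0->1]=2 prod=3 -> [13 7 2]
Step 11: demand=4,sold=2 ship[1->2]=2 ship[0->1]=2 prod=3 -> [14 7 2]
Step 12: demand=4,sold=2 ship[1->2]=2 ship[0->1]=2 prod=3 -> [15 7 2]
First stockout at step 6

6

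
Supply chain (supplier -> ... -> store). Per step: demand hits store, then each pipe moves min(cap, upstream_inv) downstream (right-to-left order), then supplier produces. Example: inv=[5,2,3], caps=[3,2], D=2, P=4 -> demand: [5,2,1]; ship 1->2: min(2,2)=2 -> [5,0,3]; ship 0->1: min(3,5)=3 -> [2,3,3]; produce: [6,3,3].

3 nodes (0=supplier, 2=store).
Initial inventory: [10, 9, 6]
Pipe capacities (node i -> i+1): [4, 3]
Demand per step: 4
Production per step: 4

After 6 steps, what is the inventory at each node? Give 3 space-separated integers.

Step 1: demand=4,sold=4 ship[1->2]=3 ship[0->1]=4 prod=4 -> inv=[10 10 5]
Step 2: demand=4,sold=4 ship[1->2]=3 ship[0->1]=4 prod=4 -> inv=[10 11 4]
Step 3: demand=4,sold=4 ship[1->2]=3 ship[0->1]=4 prod=4 -> inv=[10 12 3]
Step 4: demand=4,sold=3 ship[1->2]=3 ship[0->1]=4 prod=4 -> inv=[10 13 3]
Step 5: demand=4,sold=3 ship[1->2]=3 ship[0->1]=4 prod=4 -> inv=[10 14 3]
Step 6: demand=4,sold=3 ship[1->2]=3 ship[0->1]=4 prod=4 -> inv=[10 15 3]

10 15 3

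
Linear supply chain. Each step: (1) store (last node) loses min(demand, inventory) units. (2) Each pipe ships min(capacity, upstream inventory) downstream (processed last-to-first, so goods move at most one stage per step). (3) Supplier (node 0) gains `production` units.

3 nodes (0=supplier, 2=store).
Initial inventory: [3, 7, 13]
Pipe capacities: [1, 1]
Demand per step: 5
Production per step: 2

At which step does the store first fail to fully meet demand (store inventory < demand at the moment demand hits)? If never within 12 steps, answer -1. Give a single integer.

Step 1: demand=5,sold=5 ship[1->2]=1 ship[0->1]=1 prod=2 -> [4 7 9]
Step 2: demand=5,sold=5 ship[1->2]=1 ship[0->1]=1 prod=2 -> [5 7 5]
Step 3: demand=5,sold=5 ship[1->2]=1 ship[0->1]=1 prod=2 -> [6 7 1]
Step 4: demand=5,sold=1 ship[1->2]=1 ship[0->1]=1 prod=2 -> [7 7 1]
Step 5: demand=5,sold=1 ship[1->2]=1 ship[0->1]=1 prod=2 -> [8 7 1]
Step 6: demand=5,sold=1 ship[1->2]=1 ship[0->1]=1 prod=2 -> [9 7 1]
Step 7: demand=5,sold=1 ship[1->2]=1 ship[0->1]=1 prod=2 -> [10 7 1]
Step 8: demand=5,sold=1 ship[1->2]=1 ship[0->1]=1 prod=2 -> [11 7 1]
Step 9: demand=5,sold=1 ship[1->2]=1 ship[0->1]=1 prod=2 -> [12 7 1]
Step 10: demand=5,sold=1 ship[1->2]=1 ship[0->1]=1 prod=2 -> [13 7 1]
Step 11: demand=5,sold=1 ship[1->2]=1 ship[0->1]=1 prod=2 -> [14 7 1]
Step 12: demand=5,sold=1 ship[1->2]=1 ship[0->1]=1 prod=2 -> [15 7 1]
First stockout at step 4

4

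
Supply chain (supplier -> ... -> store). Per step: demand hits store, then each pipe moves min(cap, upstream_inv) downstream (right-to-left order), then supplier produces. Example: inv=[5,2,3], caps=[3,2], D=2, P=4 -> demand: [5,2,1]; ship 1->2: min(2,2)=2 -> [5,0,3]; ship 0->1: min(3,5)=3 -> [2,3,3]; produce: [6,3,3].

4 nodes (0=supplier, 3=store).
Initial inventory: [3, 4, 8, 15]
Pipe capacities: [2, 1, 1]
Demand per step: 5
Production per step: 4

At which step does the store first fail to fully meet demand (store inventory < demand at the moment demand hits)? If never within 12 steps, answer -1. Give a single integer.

Step 1: demand=5,sold=5 ship[2->3]=1 ship[1->2]=1 ship[0->1]=2 prod=4 -> [5 5 8 11]
Step 2: demand=5,sold=5 ship[2->3]=1 ship[1->2]=1 ship[0->1]=2 prod=4 -> [7 6 8 7]
Step 3: demand=5,sold=5 ship[2->3]=1 ship[1->2]=1 ship[0->1]=2 prod=4 -> [9 7 8 3]
Step 4: demand=5,sold=3 ship[2->3]=1 ship[1->2]=1 ship[0->1]=2 prod=4 -> [11 8 8 1]
Step 5: demand=5,sold=1 ship[2->3]=1 ship[1->2]=1 ship[0->1]=2 prod=4 -> [13 9 8 1]
Step 6: demand=5,sold=1 ship[2->3]=1 ship[1->2]=1 ship[0->1]=2 prod=4 -> [15 10 8 1]
Step 7: demand=5,sold=1 ship[2->3]=1 ship[1->2]=1 ship[0->1]=2 prod=4 -> [17 11 8 1]
Step 8: demand=5,sold=1 ship[2->3]=1 ship[1->2]=1 ship[0->1]=2 prod=4 -> [19 12 8 1]
Step 9: demand=5,sold=1 ship[2->3]=1 ship[1->2]=1 ship[0->1]=2 prod=4 -> [21 13 8 1]
Step 10: demand=5,sold=1 ship[2->3]=1 ship[1->2]=1 ship[0->1]=2 prod=4 -> [23 14 8 1]
Step 11: demand=5,sold=1 ship[2->3]=1 ship[1->2]=1 ship[0->1]=2 prod=4 -> [25 15 8 1]
Step 12: demand=5,sold=1 ship[2->3]=1 ship[1->2]=1 ship[0->1]=2 prod=4 -> [27 16 8 1]
First stockout at step 4

4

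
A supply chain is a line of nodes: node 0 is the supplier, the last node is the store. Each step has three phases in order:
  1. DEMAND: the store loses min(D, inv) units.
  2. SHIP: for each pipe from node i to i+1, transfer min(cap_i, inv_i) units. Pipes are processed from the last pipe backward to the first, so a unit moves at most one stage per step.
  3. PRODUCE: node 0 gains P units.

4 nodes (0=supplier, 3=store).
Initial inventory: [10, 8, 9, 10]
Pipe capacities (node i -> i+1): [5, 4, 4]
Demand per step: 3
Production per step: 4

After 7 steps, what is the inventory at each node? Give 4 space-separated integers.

Step 1: demand=3,sold=3 ship[2->3]=4 ship[1->2]=4 ship[0->1]=5 prod=4 -> inv=[9 9 9 11]
Step 2: demand=3,sold=3 ship[2->3]=4 ship[1->2]=4 ship[0->1]=5 prod=4 -> inv=[8 10 9 12]
Step 3: demand=3,sold=3 ship[2->3]=4 ship[1->2]=4 ship[0->1]=5 prod=4 -> inv=[7 11 9 13]
Step 4: demand=3,sold=3 ship[2->3]=4 ship[1->2]=4 ship[0->1]=5 prod=4 -> inv=[6 12 9 14]
Step 5: demand=3,sold=3 ship[2->3]=4 ship[1->2]=4 ship[0->1]=5 prod=4 -> inv=[5 13 9 15]
Step 6: demand=3,sold=3 ship[2->3]=4 ship[1->2]=4 ship[0->1]=5 prod=4 -> inv=[4 14 9 16]
Step 7: demand=3,sold=3 ship[2->3]=4 ship[1->2]=4 ship[0->1]=4 prod=4 -> inv=[4 14 9 17]

4 14 9 17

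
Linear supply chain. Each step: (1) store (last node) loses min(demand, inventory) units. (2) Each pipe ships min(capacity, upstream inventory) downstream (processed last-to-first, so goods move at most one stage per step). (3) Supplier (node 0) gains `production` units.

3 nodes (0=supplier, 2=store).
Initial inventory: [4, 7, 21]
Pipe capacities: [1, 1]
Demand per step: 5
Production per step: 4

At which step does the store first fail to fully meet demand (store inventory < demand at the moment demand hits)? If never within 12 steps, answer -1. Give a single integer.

Step 1: demand=5,sold=5 ship[1->2]=1 ship[0->1]=1 prod=4 -> [7 7 17]
Step 2: demand=5,sold=5 ship[1->2]=1 ship[0->1]=1 prod=4 -> [10 7 13]
Step 3: demand=5,sold=5 ship[1->2]=1 ship[0->1]=1 prod=4 -> [13 7 9]
Step 4: demand=5,sold=5 ship[1->2]=1 ship[0->1]=1 prod=4 -> [16 7 5]
Step 5: demand=5,sold=5 ship[1->2]=1 ship[0->1]=1 prod=4 -> [19 7 1]
Step 6: demand=5,sold=1 ship[1->2]=1 ship[0->1]=1 prod=4 -> [22 7 1]
Step 7: demand=5,sold=1 ship[1->2]=1 ship[0->1]=1 prod=4 -> [25 7 1]
Step 8: demand=5,sold=1 ship[1->2]=1 ship[0->1]=1 prod=4 -> [28 7 1]
Step 9: demand=5,sold=1 ship[1->2]=1 ship[0->1]=1 prod=4 -> [31 7 1]
Step 10: demand=5,sold=1 ship[1->2]=1 ship[0->1]=1 prod=4 -> [34 7 1]
Step 11: demand=5,sold=1 ship[1->2]=1 ship[0->1]=1 prod=4 -> [37 7 1]
Step 12: demand=5,sold=1 ship[1->2]=1 ship[0->1]=1 prod=4 -> [40 7 1]
First stockout at step 6

6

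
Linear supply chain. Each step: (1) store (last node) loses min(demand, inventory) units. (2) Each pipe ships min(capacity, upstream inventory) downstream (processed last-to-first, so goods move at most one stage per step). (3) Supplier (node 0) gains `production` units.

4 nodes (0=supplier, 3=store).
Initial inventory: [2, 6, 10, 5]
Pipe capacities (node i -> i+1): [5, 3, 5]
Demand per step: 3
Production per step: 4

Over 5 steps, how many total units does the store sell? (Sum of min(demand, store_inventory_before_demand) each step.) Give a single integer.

Step 1: sold=3 (running total=3) -> [4 5 8 7]
Step 2: sold=3 (running total=6) -> [4 6 6 9]
Step 3: sold=3 (running total=9) -> [4 7 4 11]
Step 4: sold=3 (running total=12) -> [4 8 3 12]
Step 5: sold=3 (running total=15) -> [4 9 3 12]

Answer: 15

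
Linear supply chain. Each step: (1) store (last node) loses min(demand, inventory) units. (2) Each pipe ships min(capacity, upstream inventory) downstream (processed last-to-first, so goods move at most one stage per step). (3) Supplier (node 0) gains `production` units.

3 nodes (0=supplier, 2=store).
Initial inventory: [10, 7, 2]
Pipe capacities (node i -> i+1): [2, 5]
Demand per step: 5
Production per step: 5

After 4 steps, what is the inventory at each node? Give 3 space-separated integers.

Step 1: demand=5,sold=2 ship[1->2]=5 ship[0->1]=2 prod=5 -> inv=[13 4 5]
Step 2: demand=5,sold=5 ship[1->2]=4 ship[0->1]=2 prod=5 -> inv=[16 2 4]
Step 3: demand=5,sold=4 ship[1->2]=2 ship[0->1]=2 prod=5 -> inv=[19 2 2]
Step 4: demand=5,sold=2 ship[1->2]=2 ship[0->1]=2 prod=5 -> inv=[22 2 2]

22 2 2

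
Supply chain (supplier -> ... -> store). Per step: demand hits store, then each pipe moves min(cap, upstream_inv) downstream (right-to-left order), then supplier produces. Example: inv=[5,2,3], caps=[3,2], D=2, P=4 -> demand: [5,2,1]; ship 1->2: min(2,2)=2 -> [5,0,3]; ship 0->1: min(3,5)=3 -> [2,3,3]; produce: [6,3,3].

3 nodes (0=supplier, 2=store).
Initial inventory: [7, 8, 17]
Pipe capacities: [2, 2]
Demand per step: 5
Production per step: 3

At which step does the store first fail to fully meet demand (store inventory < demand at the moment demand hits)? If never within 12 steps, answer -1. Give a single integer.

Step 1: demand=5,sold=5 ship[1->2]=2 ship[0->1]=2 prod=3 -> [8 8 14]
Step 2: demand=5,sold=5 ship[1->2]=2 ship[0->1]=2 prod=3 -> [9 8 11]
Step 3: demand=5,sold=5 ship[1->2]=2 ship[0->1]=2 prod=3 -> [10 8 8]
Step 4: demand=5,sold=5 ship[1->2]=2 ship[0->1]=2 prod=3 -> [11 8 5]
Step 5: demand=5,sold=5 ship[1->2]=2 ship[0->1]=2 prod=3 -> [12 8 2]
Step 6: demand=5,sold=2 ship[1->2]=2 ship[0->1]=2 prod=3 -> [13 8 2]
Step 7: demand=5,sold=2 ship[1->2]=2 ship[0->1]=2 prod=3 -> [14 8 2]
Step 8: demand=5,sold=2 ship[1->2]=2 ship[0->1]=2 prod=3 -> [15 8 2]
Step 9: demand=5,sold=2 ship[1->2]=2 ship[0->1]=2 prod=3 -> [16 8 2]
Step 10: demand=5,sold=2 ship[1->2]=2 ship[0->1]=2 prod=3 -> [17 8 2]
Step 11: demand=5,sold=2 ship[1->2]=2 ship[0->1]=2 prod=3 -> [18 8 2]
Step 12: demand=5,sold=2 ship[1->2]=2 ship[0->1]=2 prod=3 -> [19 8 2]
First stockout at step 6

6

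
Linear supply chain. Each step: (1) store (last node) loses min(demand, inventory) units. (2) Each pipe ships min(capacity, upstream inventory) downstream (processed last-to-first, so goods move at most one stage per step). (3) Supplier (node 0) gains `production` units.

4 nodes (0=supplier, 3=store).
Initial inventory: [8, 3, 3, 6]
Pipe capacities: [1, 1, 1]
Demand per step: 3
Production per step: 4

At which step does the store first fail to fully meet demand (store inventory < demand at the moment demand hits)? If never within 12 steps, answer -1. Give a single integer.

Step 1: demand=3,sold=3 ship[2->3]=1 ship[1->2]=1 ship[0->1]=1 prod=4 -> [11 3 3 4]
Step 2: demand=3,sold=3 ship[2->3]=1 ship[1->2]=1 ship[0->1]=1 prod=4 -> [14 3 3 2]
Step 3: demand=3,sold=2 ship[2->3]=1 ship[1->2]=1 ship[0->1]=1 prod=4 -> [17 3 3 1]
Step 4: demand=3,sold=1 ship[2->3]=1 ship[1->2]=1 ship[0->1]=1 prod=4 -> [20 3 3 1]
Step 5: demand=3,sold=1 ship[2->3]=1 ship[1->2]=1 ship[0->1]=1 prod=4 -> [23 3 3 1]
Step 6: demand=3,sold=1 ship[2->3]=1 ship[1->2]=1 ship[0->1]=1 prod=4 -> [26 3 3 1]
Step 7: demand=3,sold=1 ship[2->3]=1 ship[1->2]=1 ship[0->1]=1 prod=4 -> [29 3 3 1]
Step 8: demand=3,sold=1 ship[2->3]=1 ship[1->2]=1 ship[0->1]=1 prod=4 -> [32 3 3 1]
Step 9: demand=3,sold=1 ship[2->3]=1 ship[1->2]=1 ship[0->1]=1 prod=4 -> [35 3 3 1]
Step 10: demand=3,sold=1 ship[2->3]=1 ship[1->2]=1 ship[0->1]=1 prod=4 -> [38 3 3 1]
Step 11: demand=3,sold=1 ship[2->3]=1 ship[1->2]=1 ship[0->1]=1 prod=4 -> [41 3 3 1]
Step 12: demand=3,sold=1 ship[2->3]=1 ship[1->2]=1 ship[0->1]=1 prod=4 -> [44 3 3 1]
First stockout at step 3

3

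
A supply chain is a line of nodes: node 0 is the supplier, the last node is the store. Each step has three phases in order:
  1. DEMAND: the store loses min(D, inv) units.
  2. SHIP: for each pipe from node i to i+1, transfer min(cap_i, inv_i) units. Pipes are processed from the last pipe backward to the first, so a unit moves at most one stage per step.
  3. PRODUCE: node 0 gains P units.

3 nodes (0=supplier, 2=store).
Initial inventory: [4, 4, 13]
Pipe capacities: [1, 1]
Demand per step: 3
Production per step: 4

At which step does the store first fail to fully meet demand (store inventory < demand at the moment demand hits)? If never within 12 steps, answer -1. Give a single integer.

Step 1: demand=3,sold=3 ship[1->2]=1 ship[0->1]=1 prod=4 -> [7 4 11]
Step 2: demand=3,sold=3 ship[1->2]=1 ship[0->1]=1 prod=4 -> [10 4 9]
Step 3: demand=3,sold=3 ship[1->2]=1 ship[0->1]=1 prod=4 -> [13 4 7]
Step 4: demand=3,sold=3 ship[1->2]=1 ship[0->1]=1 prod=4 -> [16 4 5]
Step 5: demand=3,sold=3 ship[1->2]=1 ship[0->1]=1 prod=4 -> [19 4 3]
Step 6: demand=3,sold=3 ship[1->2]=1 ship[0->1]=1 prod=4 -> [22 4 1]
Step 7: demand=3,sold=1 ship[1->2]=1 ship[0->1]=1 prod=4 -> [25 4 1]
Step 8: demand=3,sold=1 ship[1->2]=1 ship[0->1]=1 prod=4 -> [28 4 1]
Step 9: demand=3,sold=1 ship[1->2]=1 ship[0->1]=1 prod=4 -> [31 4 1]
Step 10: demand=3,sold=1 ship[1->2]=1 ship[0->1]=1 prod=4 -> [34 4 1]
Step 11: demand=3,sold=1 ship[1->2]=1 ship[0->1]=1 prod=4 -> [37 4 1]
Step 12: demand=3,sold=1 ship[1->2]=1 ship[0->1]=1 prod=4 -> [40 4 1]
First stockout at step 7

7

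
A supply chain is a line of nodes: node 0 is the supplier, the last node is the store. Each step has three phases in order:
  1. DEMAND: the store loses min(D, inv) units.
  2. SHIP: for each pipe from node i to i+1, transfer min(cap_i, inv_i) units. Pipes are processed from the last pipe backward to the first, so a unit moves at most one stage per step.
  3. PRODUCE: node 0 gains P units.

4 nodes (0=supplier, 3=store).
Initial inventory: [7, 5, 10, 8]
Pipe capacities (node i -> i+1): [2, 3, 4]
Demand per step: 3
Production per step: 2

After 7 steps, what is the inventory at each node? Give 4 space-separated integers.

Step 1: demand=3,sold=3 ship[2->3]=4 ship[1->2]=3 ship[0->1]=2 prod=2 -> inv=[7 4 9 9]
Step 2: demand=3,sold=3 ship[2->3]=4 ship[1->2]=3 ship[0->1]=2 prod=2 -> inv=[7 3 8 10]
Step 3: demand=3,sold=3 ship[2->3]=4 ship[1->2]=3 ship[0->1]=2 prod=2 -> inv=[7 2 7 11]
Step 4: demand=3,sold=3 ship[2->3]=4 ship[1->2]=2 ship[0->1]=2 prod=2 -> inv=[7 2 5 12]
Step 5: demand=3,sold=3 ship[2->3]=4 ship[1->2]=2 ship[0->1]=2 prod=2 -> inv=[7 2 3 13]
Step 6: demand=3,sold=3 ship[2->3]=3 ship[1->2]=2 ship[0->1]=2 prod=2 -> inv=[7 2 2 13]
Step 7: demand=3,sold=3 ship[2->3]=2 ship[1->2]=2 ship[0->1]=2 prod=2 -> inv=[7 2 2 12]

7 2 2 12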